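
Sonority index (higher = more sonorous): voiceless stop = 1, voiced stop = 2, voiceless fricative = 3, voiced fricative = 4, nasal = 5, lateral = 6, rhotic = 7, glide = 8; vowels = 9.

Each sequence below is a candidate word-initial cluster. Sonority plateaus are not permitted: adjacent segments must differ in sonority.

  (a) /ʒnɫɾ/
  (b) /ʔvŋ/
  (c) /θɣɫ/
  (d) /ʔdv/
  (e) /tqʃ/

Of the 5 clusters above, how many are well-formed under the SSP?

4

(a) sonority 4-5-6-7: well-formed.
(b) sonority 1-4-5: well-formed.
(c) sonority 3-4-6: well-formed.
(d) sonority 1-2-4: well-formed.
(e) sonority 1-1-3: ill-formed.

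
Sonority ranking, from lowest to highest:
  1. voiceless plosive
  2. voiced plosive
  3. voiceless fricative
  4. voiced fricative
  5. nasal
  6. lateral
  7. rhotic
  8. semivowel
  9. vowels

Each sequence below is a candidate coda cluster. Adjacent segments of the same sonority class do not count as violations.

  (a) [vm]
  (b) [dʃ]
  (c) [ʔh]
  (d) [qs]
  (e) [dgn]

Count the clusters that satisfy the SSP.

0

(a) 4-5 → violates
(b) 2-3 → violates
(c) 1-3 → violates
(d) 1-3 → violates
(e) 2-2-5 → violates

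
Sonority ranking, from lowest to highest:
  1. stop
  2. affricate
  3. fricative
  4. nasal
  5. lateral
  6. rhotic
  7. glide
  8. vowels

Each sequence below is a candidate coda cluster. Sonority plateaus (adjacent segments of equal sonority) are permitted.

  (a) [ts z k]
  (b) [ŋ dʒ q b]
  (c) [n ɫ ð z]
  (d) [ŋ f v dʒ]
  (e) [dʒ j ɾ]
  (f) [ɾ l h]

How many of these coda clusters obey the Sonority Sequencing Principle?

3

(a) sonority 2-3-1: ill-formed.
(b) sonority 4-2-1-1: well-formed.
(c) sonority 4-5-3-3: ill-formed.
(d) sonority 4-3-3-2: well-formed.
(e) sonority 2-7-6: ill-formed.
(f) sonority 6-5-3: well-formed.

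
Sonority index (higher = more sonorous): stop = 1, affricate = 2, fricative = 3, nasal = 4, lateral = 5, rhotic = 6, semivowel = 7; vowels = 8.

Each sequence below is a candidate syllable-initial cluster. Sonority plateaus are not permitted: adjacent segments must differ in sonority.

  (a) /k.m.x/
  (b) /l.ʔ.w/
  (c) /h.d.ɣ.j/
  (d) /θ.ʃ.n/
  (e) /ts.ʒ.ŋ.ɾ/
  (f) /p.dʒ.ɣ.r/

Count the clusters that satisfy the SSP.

(a) sonority 1-4-3: ill-formed.
(b) sonority 5-1-7: ill-formed.
(c) sonority 3-1-3-7: ill-formed.
(d) sonority 3-3-4: ill-formed.
(e) sonority 2-3-4-6: well-formed.
(f) sonority 1-2-3-6: well-formed.

2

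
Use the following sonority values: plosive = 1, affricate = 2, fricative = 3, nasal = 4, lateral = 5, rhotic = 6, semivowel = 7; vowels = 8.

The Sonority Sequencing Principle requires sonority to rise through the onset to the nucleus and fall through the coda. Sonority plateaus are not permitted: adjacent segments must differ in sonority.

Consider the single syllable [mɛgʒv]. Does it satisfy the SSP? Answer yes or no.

no

Onset: /m/ is a nasal (sonority 4); then the nucleus /ɛ/ (sonority 8).
Onset profile 4-8 — rises to the nucleus.
Coda: /g/ is a plosive (sonority 1), /ʒ/ is a fricative (sonority 3), /v/ is a fricative (sonority 3).
Coda profile 8-1-3-3 — does not strictly fall throughout.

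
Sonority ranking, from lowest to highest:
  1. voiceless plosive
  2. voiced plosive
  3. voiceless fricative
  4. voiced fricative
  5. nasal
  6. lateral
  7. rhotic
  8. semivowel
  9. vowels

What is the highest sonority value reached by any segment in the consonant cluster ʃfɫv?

/ʃ/ is a voiceless fricative (sonority 3).
/f/ is a voiceless fricative (sonority 3).
/ɫ/ is a lateral (sonority 6).
/v/ is a voiced fricative (sonority 4).
The maximum is 6.

6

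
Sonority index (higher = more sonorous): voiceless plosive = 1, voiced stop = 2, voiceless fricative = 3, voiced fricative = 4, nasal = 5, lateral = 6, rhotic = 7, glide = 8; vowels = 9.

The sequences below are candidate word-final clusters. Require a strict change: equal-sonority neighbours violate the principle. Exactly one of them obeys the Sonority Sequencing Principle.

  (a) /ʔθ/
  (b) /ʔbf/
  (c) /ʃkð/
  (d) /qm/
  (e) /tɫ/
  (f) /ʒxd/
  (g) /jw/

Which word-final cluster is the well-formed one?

(a) sonority 1-3: ill-formed.
(b) sonority 1-2-3: ill-formed.
(c) sonority 3-1-4: ill-formed.
(d) sonority 1-5: ill-formed.
(e) sonority 1-6: ill-formed.
(f) sonority 4-3-2: well-formed.
(g) sonority 8-8: ill-formed.

f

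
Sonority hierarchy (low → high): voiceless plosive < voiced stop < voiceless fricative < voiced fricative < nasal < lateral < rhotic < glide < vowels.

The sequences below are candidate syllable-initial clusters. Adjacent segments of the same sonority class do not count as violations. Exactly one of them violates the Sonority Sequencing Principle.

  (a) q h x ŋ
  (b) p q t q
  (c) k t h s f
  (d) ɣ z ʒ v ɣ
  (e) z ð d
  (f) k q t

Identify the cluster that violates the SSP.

e

(a) sonority 1-3-3-5: well-formed.
(b) sonority 1-1-1-1: well-formed.
(c) sonority 1-1-3-3-3: well-formed.
(d) sonority 4-4-4-4-4: well-formed.
(e) sonority 4-4-2: ill-formed.
(f) sonority 1-1-1: well-formed.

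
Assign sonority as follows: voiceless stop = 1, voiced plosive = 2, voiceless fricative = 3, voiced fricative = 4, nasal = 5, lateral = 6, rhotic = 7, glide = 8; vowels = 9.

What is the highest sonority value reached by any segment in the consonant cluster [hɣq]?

4

/h/: voiceless fricative = 3.
/ɣ/: voiced fricative = 4.
/q/: voiceless stop = 1.
The maximum is 4.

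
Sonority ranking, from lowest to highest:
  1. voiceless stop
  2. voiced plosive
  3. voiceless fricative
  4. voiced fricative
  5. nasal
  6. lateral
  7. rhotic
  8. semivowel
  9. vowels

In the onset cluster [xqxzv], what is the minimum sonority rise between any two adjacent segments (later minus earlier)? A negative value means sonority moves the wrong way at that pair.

/x/ — voiceless fricative, sonority 3.
/q/ — voiceless stop, sonority 1.
/x/ — voiceless fricative, sonority 3.
/z/ — voiced fricative, sonority 4.
/v/ — voiced fricative, sonority 4.
/x/→/q/: change -2.
/q/→/x/: change +2.
/x/→/z/: change +1.
/z/→/v/: change +0.
Minimum = -2.

-2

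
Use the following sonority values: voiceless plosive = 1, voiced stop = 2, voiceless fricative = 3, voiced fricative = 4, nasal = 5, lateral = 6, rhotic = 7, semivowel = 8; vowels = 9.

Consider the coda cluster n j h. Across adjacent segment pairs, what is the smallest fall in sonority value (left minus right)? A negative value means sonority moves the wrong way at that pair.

-3

/n/ is a nasal (sonority 5).
/j/ is a semivowel (sonority 8).
/h/ is a voiceless fricative (sonority 3).
/n/→/j/: change -3.
/j/→/h/: change +5.
Minimum = -3.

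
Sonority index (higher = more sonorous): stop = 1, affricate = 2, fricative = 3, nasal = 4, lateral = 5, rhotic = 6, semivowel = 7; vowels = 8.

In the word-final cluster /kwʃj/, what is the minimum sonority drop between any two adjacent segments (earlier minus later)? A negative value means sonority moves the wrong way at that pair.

-6

/k/: stop = 1.
/w/: semivowel = 7.
/ʃ/: fricative = 3.
/j/: semivowel = 7.
/k/→/w/: change -6.
/w/→/ʃ/: change +4.
/ʃ/→/j/: change -4.
Minimum = -6.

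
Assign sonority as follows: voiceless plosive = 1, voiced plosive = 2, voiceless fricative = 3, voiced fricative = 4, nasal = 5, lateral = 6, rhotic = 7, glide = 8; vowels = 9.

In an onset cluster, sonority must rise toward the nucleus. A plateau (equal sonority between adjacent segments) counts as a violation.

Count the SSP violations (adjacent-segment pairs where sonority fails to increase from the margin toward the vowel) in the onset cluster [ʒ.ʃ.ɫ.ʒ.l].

/ʒ/ is a voiced fricative (sonority 4).
/ʃ/ is a voiceless fricative (sonority 3).
/ɫ/ is a lateral (sonority 6).
/ʒ/ is a voiced fricative (sonority 4).
/l/ is a lateral (sonority 6).
/ʒ/→/ʃ/: 4→3 (does not rise) — violation.
/ʃ/→/ɫ/: 3→6 (rises) — ok.
/ɫ/→/ʒ/: 6→4 (does not rise) — violation.
/ʒ/→/l/: 4→6 (rises) — ok.

2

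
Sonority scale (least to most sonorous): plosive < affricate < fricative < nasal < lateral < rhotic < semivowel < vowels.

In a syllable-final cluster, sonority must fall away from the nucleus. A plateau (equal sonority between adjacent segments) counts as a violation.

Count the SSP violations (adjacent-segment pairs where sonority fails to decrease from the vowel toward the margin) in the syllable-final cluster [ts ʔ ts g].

1

/ts/ — affricate, sonority 2.
/ʔ/ — plosive, sonority 1.
/ts/ — affricate, sonority 2.
/g/ — plosive, sonority 1.
/ts/→/ʔ/: 2→1 (falls) — ok.
/ʔ/→/ts/: 1→2 (does not fall) — violation.
/ts/→/g/: 2→1 (falls) — ok.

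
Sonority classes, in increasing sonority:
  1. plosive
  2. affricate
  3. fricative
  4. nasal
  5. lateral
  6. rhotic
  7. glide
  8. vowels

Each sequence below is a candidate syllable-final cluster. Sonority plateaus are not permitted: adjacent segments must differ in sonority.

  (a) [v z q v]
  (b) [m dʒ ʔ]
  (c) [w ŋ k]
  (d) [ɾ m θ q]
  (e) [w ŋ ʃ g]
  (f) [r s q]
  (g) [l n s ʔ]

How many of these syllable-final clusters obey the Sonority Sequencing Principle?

(a) sonority 3-3-1-3: ill-formed.
(b) sonority 4-2-1: well-formed.
(c) sonority 7-4-1: well-formed.
(d) sonority 6-4-3-1: well-formed.
(e) sonority 7-4-3-1: well-formed.
(f) sonority 6-3-1: well-formed.
(g) sonority 5-4-3-1: well-formed.

6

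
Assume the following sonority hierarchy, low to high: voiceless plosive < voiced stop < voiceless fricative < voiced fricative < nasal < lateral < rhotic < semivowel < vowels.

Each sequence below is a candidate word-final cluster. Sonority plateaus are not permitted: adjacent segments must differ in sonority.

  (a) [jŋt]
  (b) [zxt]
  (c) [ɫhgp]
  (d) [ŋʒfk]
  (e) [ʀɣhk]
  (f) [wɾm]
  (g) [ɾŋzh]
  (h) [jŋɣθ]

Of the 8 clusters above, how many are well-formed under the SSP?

8

(a) sonority 8-5-1: well-formed.
(b) sonority 4-3-1: well-formed.
(c) sonority 6-3-2-1: well-formed.
(d) sonority 5-4-3-1: well-formed.
(e) sonority 7-4-3-1: well-formed.
(f) sonority 8-7-5: well-formed.
(g) sonority 7-5-4-3: well-formed.
(h) sonority 8-5-4-3: well-formed.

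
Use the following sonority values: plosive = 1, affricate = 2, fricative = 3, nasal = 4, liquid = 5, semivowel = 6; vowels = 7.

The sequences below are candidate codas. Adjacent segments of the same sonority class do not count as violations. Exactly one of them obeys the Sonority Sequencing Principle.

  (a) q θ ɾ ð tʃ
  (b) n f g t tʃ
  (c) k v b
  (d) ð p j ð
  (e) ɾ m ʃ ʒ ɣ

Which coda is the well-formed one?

e

(a) 1-3-5-3-2 → violates
(b) 4-3-1-1-2 → violates
(c) 1-3-1 → violates
(d) 3-1-6-3 → violates
(e) 5-4-3-3-3 → obeys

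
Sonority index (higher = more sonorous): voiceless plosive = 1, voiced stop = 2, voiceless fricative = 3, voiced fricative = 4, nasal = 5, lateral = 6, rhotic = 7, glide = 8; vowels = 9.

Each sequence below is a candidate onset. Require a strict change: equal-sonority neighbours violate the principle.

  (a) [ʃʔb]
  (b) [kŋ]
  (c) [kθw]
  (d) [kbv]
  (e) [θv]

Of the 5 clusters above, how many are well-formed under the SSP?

4

(a) sonority 3-1-2: ill-formed.
(b) sonority 1-5: well-formed.
(c) sonority 1-3-8: well-formed.
(d) sonority 1-2-4: well-formed.
(e) sonority 3-4: well-formed.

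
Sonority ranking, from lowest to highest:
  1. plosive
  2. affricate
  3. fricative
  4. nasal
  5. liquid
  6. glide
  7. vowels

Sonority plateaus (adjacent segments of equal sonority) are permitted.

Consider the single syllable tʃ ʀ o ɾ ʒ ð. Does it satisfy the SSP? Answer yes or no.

Onset: /tʃ/ is an affricate (sonority 2), /ʀ/ is a liquid (sonority 5); then the nucleus /o/ (sonority 7).
Onset profile 2-5-7 — rises to the nucleus.
Coda: /ɾ/ is a liquid (sonority 5), /ʒ/ is a fricative (sonority 3), /ð/ is a fricative (sonority 3).
Coda profile 7-5-3-3 — falls from the nucleus.

yes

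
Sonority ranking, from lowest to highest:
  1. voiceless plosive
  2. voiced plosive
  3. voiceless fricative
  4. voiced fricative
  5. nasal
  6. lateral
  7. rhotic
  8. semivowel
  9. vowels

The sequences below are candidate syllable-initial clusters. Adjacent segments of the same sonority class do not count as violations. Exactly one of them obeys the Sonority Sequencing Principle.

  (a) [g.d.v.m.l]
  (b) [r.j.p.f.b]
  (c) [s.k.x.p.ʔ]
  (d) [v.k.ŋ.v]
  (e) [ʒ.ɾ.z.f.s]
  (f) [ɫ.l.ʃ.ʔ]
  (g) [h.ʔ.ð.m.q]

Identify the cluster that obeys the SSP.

(a) sonority 2-2-4-5-6: well-formed.
(b) sonority 7-8-1-3-2: ill-formed.
(c) sonority 3-1-3-1-1: ill-formed.
(d) sonority 4-1-5-4: ill-formed.
(e) sonority 4-7-4-3-3: ill-formed.
(f) sonority 6-6-3-1: ill-formed.
(g) sonority 3-1-4-5-1: ill-formed.

a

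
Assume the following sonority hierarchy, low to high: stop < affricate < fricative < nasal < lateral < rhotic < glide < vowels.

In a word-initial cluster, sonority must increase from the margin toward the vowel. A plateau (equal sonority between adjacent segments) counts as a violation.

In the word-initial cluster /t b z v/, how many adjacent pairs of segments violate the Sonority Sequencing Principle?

2

/t/ is a stop (sonority 1).
/b/ is a stop (sonority 1).
/z/ is a fricative (sonority 3).
/v/ is a fricative (sonority 3).
/t/→/b/: 1→1 (plateau) — violation.
/b/→/z/: 1→3 (rises) — ok.
/z/→/v/: 3→3 (plateau) — violation.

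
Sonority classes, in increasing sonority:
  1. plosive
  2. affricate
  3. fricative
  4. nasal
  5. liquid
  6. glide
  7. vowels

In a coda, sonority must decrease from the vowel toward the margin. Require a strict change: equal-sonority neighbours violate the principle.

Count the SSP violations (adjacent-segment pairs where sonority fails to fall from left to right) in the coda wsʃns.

/w/: glide = 6.
/s/: fricative = 3.
/ʃ/: fricative = 3.
/n/: nasal = 4.
/s/: fricative = 3.
/w/→/s/: 6→3 (falls) — ok.
/s/→/ʃ/: 3→3 (plateau) — violation.
/ʃ/→/n/: 3→4 (does not fall) — violation.
/n/→/s/: 4→3 (falls) — ok.

2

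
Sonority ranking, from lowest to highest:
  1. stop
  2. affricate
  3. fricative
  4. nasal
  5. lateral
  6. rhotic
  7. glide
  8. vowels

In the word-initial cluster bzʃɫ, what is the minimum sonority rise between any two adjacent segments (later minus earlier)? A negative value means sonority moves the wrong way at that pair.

/b/: stop = 1.
/z/: fricative = 3.
/ʃ/: fricative = 3.
/ɫ/: lateral = 5.
/b/→/z/: change +2.
/z/→/ʃ/: change +0.
/ʃ/→/ɫ/: change +2.
Minimum = 0.

0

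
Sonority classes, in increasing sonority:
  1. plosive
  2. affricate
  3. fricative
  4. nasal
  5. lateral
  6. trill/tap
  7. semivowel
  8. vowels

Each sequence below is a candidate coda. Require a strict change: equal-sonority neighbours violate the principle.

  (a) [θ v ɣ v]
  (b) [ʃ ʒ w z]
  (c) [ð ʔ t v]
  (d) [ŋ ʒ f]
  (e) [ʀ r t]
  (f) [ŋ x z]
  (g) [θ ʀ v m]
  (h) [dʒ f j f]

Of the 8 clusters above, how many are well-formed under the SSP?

0

(a) [θ v ɣ v]: profile 3-3-3-3 — violates.
(b) [ʃ ʒ w z]: profile 3-3-7-3 — violates.
(c) [ð ʔ t v]: profile 3-1-1-3 — violates.
(d) [ŋ ʒ f]: profile 4-3-3 — violates.
(e) [ʀ r t]: profile 6-6-1 — violates.
(f) [ŋ x z]: profile 4-3-3 — violates.
(g) [θ ʀ v m]: profile 3-6-3-4 — violates.
(h) [dʒ f j f]: profile 2-3-7-3 — violates.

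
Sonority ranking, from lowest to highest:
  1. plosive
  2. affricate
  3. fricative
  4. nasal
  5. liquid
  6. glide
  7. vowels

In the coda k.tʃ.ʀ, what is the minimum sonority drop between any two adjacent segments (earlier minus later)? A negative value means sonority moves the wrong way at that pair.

-3

/k/: plosive = 1.
/tʃ/: affricate = 2.
/ʀ/: liquid = 5.
/k/→/tʃ/: change -1.
/tʃ/→/ʀ/: change -3.
Minimum = -3.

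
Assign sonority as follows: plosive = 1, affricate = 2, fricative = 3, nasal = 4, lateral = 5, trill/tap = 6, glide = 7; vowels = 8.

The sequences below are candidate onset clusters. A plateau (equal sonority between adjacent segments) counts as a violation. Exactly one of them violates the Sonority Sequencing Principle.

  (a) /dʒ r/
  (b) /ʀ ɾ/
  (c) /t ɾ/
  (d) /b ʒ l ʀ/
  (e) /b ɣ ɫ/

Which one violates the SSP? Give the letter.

(a) /dʒ r/: profile 2-6 — obeys.
(b) /ʀ ɾ/: profile 6-6 — violates.
(c) /t ɾ/: profile 1-6 — obeys.
(d) /b ʒ l ʀ/: profile 1-3-5-6 — obeys.
(e) /b ɣ ɫ/: profile 1-3-5 — obeys.

b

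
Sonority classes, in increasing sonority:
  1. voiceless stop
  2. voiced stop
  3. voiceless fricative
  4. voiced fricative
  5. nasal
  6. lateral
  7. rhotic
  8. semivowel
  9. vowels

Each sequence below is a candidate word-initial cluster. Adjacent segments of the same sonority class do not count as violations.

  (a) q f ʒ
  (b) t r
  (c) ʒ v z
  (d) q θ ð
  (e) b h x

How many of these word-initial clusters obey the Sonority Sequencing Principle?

(a) sonority 1-3-4: well-formed.
(b) sonority 1-7: well-formed.
(c) sonority 4-4-4: well-formed.
(d) sonority 1-3-4: well-formed.
(e) sonority 2-3-3: well-formed.

5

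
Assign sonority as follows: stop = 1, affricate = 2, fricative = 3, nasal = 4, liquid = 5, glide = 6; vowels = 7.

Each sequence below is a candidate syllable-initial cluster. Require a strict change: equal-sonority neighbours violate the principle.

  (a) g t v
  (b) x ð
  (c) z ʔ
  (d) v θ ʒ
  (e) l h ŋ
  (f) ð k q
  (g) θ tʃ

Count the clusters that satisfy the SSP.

0

(a) sonority 1-1-3: ill-formed.
(b) sonority 3-3: ill-formed.
(c) sonority 3-1: ill-formed.
(d) sonority 3-3-3: ill-formed.
(e) sonority 5-3-4: ill-formed.
(f) sonority 3-1-1: ill-formed.
(g) sonority 3-2: ill-formed.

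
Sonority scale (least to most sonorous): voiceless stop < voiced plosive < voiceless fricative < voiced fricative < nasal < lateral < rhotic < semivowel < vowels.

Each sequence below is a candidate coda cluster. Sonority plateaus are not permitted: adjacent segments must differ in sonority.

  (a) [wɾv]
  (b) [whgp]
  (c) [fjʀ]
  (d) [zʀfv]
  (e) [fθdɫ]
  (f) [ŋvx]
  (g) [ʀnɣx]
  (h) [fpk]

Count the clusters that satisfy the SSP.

(a) sonority 8-7-4: well-formed.
(b) sonority 8-3-2-1: well-formed.
(c) sonority 3-8-7: ill-formed.
(d) sonority 4-7-3-4: ill-formed.
(e) sonority 3-3-2-6: ill-formed.
(f) sonority 5-4-3: well-formed.
(g) sonority 7-5-4-3: well-formed.
(h) sonority 3-1-1: ill-formed.

4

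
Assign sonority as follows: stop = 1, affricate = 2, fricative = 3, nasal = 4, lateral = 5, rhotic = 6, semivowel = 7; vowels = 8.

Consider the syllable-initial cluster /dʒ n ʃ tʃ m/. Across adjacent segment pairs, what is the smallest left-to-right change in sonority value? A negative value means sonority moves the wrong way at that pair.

-1

/dʒ/: affricate = 2.
/n/: nasal = 4.
/ʃ/: fricative = 3.
/tʃ/: affricate = 2.
/m/: nasal = 4.
/dʒ/→/n/: change +2.
/n/→/ʃ/: change -1.
/ʃ/→/tʃ/: change -1.
/tʃ/→/m/: change +2.
Minimum = -1.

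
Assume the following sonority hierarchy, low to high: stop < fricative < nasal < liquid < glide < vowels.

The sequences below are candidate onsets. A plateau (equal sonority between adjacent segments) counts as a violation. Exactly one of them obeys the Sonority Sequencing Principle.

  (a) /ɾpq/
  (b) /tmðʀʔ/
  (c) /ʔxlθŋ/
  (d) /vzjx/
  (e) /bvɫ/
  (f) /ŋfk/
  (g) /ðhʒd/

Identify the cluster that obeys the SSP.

(a) sonority 4-1-1: ill-formed.
(b) sonority 1-3-2-4-1: ill-formed.
(c) sonority 1-2-4-2-3: ill-formed.
(d) sonority 2-2-5-2: ill-formed.
(e) sonority 1-2-4: well-formed.
(f) sonority 3-2-1: ill-formed.
(g) sonority 2-2-2-1: ill-formed.

e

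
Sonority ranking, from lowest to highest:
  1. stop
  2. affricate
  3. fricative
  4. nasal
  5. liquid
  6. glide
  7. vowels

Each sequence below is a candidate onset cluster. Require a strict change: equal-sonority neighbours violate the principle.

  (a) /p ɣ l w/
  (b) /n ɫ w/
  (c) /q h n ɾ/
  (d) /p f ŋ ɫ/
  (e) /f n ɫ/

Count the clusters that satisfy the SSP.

5

(a) /p ɣ l w/: profile 1-3-5-6 — obeys.
(b) /n ɫ w/: profile 4-5-6 — obeys.
(c) /q h n ɾ/: profile 1-3-4-5 — obeys.
(d) /p f ŋ ɫ/: profile 1-3-4-5 — obeys.
(e) /f n ɫ/: profile 3-4-5 — obeys.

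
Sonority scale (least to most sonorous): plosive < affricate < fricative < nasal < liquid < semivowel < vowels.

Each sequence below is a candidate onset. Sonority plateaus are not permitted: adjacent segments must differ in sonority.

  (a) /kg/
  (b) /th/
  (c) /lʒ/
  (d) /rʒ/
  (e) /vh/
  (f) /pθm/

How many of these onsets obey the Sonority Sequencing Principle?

2

(a) sonority 1-1: ill-formed.
(b) sonority 1-3: well-formed.
(c) sonority 5-3: ill-formed.
(d) sonority 5-3: ill-formed.
(e) sonority 3-3: ill-formed.
(f) sonority 1-3-4: well-formed.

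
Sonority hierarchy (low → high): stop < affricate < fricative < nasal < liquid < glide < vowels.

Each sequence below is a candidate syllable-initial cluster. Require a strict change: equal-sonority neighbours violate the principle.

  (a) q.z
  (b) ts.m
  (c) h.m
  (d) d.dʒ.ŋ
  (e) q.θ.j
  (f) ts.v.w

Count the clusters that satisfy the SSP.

(a) sonority 1-3: well-formed.
(b) sonority 2-4: well-formed.
(c) sonority 3-4: well-formed.
(d) sonority 1-2-4: well-formed.
(e) sonority 1-3-6: well-formed.
(f) sonority 2-3-6: well-formed.

6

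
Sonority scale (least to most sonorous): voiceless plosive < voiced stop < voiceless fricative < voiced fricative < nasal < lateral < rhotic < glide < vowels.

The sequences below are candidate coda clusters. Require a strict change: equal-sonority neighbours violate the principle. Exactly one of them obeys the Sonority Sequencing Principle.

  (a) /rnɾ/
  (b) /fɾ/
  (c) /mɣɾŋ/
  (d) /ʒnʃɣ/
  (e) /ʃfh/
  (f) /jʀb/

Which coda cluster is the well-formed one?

(a) sonority 7-5-7: ill-formed.
(b) sonority 3-7: ill-formed.
(c) sonority 5-4-7-5: ill-formed.
(d) sonority 4-5-3-4: ill-formed.
(e) sonority 3-3-3: ill-formed.
(f) sonority 8-7-2: well-formed.

f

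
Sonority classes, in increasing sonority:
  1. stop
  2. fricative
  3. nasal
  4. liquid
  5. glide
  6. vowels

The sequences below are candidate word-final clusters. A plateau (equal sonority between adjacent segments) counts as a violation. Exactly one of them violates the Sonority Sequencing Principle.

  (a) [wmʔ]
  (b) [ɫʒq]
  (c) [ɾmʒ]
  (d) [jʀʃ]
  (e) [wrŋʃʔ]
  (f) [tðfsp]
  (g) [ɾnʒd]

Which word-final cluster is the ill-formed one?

(a) sonority 5-3-1: well-formed.
(b) sonority 4-2-1: well-formed.
(c) sonority 4-3-2: well-formed.
(d) sonority 5-4-2: well-formed.
(e) sonority 5-4-3-2-1: well-formed.
(f) sonority 1-2-2-2-1: ill-formed.
(g) sonority 4-3-2-1: well-formed.

f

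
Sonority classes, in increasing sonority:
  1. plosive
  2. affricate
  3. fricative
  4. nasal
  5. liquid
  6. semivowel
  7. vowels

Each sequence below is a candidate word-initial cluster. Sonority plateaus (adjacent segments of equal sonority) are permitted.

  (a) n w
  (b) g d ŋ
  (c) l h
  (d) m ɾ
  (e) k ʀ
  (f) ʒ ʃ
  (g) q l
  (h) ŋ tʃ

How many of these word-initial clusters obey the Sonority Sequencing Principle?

(a) n w: profile 4-6 — obeys.
(b) g d ŋ: profile 1-1-4 — obeys.
(c) l h: profile 5-3 — violates.
(d) m ɾ: profile 4-5 — obeys.
(e) k ʀ: profile 1-5 — obeys.
(f) ʒ ʃ: profile 3-3 — obeys.
(g) q l: profile 1-5 — obeys.
(h) ŋ tʃ: profile 4-2 — violates.

6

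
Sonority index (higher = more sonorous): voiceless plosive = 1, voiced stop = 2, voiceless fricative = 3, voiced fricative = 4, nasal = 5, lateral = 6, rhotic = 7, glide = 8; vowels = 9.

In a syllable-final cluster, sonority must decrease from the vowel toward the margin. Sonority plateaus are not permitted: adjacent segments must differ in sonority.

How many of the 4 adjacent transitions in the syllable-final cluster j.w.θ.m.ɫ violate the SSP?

3

/j/ — glide, sonority 8.
/w/ — glide, sonority 8.
/θ/ — voiceless fricative, sonority 3.
/m/ — nasal, sonority 5.
/ɫ/ — lateral, sonority 6.
/j/→/w/: 8→8 (plateau) — violation.
/w/→/θ/: 8→3 (falls) — ok.
/θ/→/m/: 3→5 (does not fall) — violation.
/m/→/ɫ/: 5→6 (does not fall) — violation.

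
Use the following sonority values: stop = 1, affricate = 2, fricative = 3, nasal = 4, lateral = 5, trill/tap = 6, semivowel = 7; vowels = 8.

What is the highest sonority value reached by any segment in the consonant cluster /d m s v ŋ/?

/d/ is a stop (sonority 1).
/m/ is a nasal (sonority 4).
/s/ is a fricative (sonority 3).
/v/ is a fricative (sonority 3).
/ŋ/ is a nasal (sonority 4).
The maximum is 4.

4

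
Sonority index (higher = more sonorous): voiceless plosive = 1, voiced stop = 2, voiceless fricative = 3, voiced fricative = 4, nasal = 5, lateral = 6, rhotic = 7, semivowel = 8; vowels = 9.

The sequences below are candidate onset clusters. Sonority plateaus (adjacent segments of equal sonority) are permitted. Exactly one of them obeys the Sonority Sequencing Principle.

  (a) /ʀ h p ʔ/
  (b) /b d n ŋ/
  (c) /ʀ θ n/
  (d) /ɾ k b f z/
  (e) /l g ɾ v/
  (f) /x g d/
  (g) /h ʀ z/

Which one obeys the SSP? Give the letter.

(a) sonority 7-3-1-1: ill-formed.
(b) sonority 2-2-5-5: well-formed.
(c) sonority 7-3-5: ill-formed.
(d) sonority 7-1-2-3-4: ill-formed.
(e) sonority 6-2-7-4: ill-formed.
(f) sonority 3-2-2: ill-formed.
(g) sonority 3-7-4: ill-formed.

b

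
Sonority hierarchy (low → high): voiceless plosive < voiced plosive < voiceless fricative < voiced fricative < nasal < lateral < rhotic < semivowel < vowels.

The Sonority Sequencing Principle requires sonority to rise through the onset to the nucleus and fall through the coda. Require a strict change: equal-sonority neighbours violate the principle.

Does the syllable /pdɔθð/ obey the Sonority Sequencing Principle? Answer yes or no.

no

Onset: /p/ is a voiceless plosive (sonority 1), /d/ is a voiced plosive (sonority 2); then the nucleus /ɔ/ (sonority 9).
Onset profile 1-2-9 — rises to the nucleus.
Coda: /θ/ is a voiceless fricative (sonority 3), /ð/ is a voiced fricative (sonority 4).
Coda profile 9-3-4 — does not strictly fall throughout.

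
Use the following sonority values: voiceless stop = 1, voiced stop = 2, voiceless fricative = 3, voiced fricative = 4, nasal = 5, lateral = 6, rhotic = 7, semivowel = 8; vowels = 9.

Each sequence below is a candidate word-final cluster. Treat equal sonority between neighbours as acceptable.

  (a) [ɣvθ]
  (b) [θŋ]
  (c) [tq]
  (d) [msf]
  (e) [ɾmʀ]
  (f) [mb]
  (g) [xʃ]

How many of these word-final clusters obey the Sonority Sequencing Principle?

5

(a) sonority 4-4-3: well-formed.
(b) sonority 3-5: ill-formed.
(c) sonority 1-1: well-formed.
(d) sonority 5-3-3: well-formed.
(e) sonority 7-5-7: ill-formed.
(f) sonority 5-2: well-formed.
(g) sonority 3-3: well-formed.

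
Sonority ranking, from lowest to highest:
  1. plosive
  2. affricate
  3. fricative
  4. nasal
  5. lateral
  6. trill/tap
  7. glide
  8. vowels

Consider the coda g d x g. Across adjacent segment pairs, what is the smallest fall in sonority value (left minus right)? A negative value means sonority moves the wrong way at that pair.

-2

/g/: plosive = 1.
/d/: plosive = 1.
/x/: fricative = 3.
/g/: plosive = 1.
/g/→/d/: change +0.
/d/→/x/: change -2.
/x/→/g/: change +2.
Minimum = -2.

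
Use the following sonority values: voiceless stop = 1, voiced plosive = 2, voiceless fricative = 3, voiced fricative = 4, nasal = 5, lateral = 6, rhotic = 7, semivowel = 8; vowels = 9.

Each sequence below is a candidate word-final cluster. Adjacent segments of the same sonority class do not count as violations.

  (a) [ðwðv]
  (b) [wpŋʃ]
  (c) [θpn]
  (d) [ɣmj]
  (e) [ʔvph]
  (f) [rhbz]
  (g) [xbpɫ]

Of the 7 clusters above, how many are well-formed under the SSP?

0

(a) [ðwðv]: profile 4-8-4-4 — violates.
(b) [wpŋʃ]: profile 8-1-5-3 — violates.
(c) [θpn]: profile 3-1-5 — violates.
(d) [ɣmj]: profile 4-5-8 — violates.
(e) [ʔvph]: profile 1-4-1-3 — violates.
(f) [rhbz]: profile 7-3-2-4 — violates.
(g) [xbpɫ]: profile 3-2-1-6 — violates.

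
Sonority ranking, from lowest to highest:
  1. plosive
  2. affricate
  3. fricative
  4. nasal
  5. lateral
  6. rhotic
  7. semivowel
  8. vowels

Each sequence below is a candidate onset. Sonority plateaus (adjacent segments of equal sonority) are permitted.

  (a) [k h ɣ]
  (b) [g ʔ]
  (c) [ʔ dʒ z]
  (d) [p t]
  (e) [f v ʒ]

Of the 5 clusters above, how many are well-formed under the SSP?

(a) [k h ɣ]: profile 1-3-3 — obeys.
(b) [g ʔ]: profile 1-1 — obeys.
(c) [ʔ dʒ z]: profile 1-2-3 — obeys.
(d) [p t]: profile 1-1 — obeys.
(e) [f v ʒ]: profile 3-3-3 — obeys.

5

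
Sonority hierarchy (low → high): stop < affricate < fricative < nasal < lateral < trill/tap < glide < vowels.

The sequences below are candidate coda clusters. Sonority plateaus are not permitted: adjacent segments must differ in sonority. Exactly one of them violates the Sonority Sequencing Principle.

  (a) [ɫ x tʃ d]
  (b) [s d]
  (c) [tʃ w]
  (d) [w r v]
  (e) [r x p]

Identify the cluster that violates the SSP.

(a) 5-3-2-1 → obeys
(b) 3-1 → obeys
(c) 2-7 → violates
(d) 7-6-3 → obeys
(e) 6-3-1 → obeys

c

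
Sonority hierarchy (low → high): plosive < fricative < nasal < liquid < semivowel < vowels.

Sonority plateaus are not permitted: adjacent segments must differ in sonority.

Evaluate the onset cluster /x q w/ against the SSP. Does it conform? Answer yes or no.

no

/x/ is a fricative (sonority 2).
/q/ is a plosive (sonority 1).
/w/ is a semivowel (sonority 5).
The profile is 2-1-5. Between /x/ (2) and /q/ (1) sonority does not rise, so the cluster violates the SSP.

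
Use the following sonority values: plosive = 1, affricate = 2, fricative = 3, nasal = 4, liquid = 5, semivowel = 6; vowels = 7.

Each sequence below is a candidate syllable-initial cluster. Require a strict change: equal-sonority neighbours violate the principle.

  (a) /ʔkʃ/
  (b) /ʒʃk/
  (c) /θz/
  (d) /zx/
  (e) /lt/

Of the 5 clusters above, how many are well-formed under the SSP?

0

(a) /ʔkʃ/: profile 1-1-3 — violates.
(b) /ʒʃk/: profile 3-3-1 — violates.
(c) /θz/: profile 3-3 — violates.
(d) /zx/: profile 3-3 — violates.
(e) /lt/: profile 5-1 — violates.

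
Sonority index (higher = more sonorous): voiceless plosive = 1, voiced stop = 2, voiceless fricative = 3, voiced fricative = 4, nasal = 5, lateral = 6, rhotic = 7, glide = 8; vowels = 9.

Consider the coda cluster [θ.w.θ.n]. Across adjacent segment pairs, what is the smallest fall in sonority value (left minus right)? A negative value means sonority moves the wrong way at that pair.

/θ/ is a voiceless fricative (sonority 3).
/w/ is a glide (sonority 8).
/θ/ is a voiceless fricative (sonority 3).
/n/ is a nasal (sonority 5).
/θ/→/w/: change -5.
/w/→/θ/: change +5.
/θ/→/n/: change -2.
Minimum = -5.

-5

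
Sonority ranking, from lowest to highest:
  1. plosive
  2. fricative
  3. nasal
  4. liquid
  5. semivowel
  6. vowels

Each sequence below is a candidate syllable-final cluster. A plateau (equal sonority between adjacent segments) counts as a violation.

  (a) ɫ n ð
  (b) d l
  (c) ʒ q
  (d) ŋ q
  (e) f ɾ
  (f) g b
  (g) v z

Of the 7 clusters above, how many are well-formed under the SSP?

(a) 4-3-2 → obeys
(b) 1-4 → violates
(c) 2-1 → obeys
(d) 3-1 → obeys
(e) 2-4 → violates
(f) 1-1 → violates
(g) 2-2 → violates

3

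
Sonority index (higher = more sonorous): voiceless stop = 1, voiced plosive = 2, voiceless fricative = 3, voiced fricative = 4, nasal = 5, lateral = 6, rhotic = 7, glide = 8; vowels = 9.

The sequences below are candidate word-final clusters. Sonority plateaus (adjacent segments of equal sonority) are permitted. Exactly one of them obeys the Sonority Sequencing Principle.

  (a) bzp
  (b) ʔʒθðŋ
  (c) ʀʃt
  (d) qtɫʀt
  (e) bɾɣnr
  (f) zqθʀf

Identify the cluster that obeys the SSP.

c

(a) sonority 2-4-1: ill-formed.
(b) sonority 1-4-3-4-5: ill-formed.
(c) sonority 7-3-1: well-formed.
(d) sonority 1-1-6-7-1: ill-formed.
(e) sonority 2-7-4-5-7: ill-formed.
(f) sonority 4-1-3-7-3: ill-formed.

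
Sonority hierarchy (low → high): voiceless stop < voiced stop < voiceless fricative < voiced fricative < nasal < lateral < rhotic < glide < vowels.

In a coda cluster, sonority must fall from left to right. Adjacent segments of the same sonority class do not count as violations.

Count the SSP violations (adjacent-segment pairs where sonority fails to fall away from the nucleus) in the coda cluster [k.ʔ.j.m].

/k/ is a voiceless stop (sonority 1).
/ʔ/ is a voiceless stop (sonority 1).
/j/ is a glide (sonority 8).
/m/ is a nasal (sonority 5).
/k/→/ʔ/: 1→1 (plateau, allowed) — ok.
/ʔ/→/j/: 1→8 (does not fall) — violation.
/j/→/m/: 8→5 (falls) — ok.

1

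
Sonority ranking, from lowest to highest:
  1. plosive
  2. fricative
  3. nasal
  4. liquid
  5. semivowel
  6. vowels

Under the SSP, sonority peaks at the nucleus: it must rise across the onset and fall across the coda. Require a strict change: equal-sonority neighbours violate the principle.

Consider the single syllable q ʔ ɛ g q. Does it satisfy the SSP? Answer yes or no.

Onset: /q/ is a plosive (sonority 1), /ʔ/ is a plosive (sonority 1); then the nucleus /ɛ/ (sonority 6).
Onset profile 1-1-6 — does not strictly rise throughout.
Coda: /g/ is a plosive (sonority 1), /q/ is a plosive (sonority 1).
Coda profile 6-1-1 — does not strictly fall throughout.

no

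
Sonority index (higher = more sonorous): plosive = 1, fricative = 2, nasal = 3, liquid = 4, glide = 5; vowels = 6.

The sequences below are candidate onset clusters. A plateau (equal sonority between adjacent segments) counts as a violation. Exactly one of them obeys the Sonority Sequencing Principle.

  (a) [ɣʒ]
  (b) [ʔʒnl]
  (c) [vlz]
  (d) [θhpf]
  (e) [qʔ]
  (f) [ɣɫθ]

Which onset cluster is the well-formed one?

(a) [ɣʒ]: profile 2-2 — violates.
(b) [ʔʒnl]: profile 1-2-3-4 — obeys.
(c) [vlz]: profile 2-4-2 — violates.
(d) [θhpf]: profile 2-2-1-2 — violates.
(e) [qʔ]: profile 1-1 — violates.
(f) [ɣɫθ]: profile 2-4-2 — violates.

b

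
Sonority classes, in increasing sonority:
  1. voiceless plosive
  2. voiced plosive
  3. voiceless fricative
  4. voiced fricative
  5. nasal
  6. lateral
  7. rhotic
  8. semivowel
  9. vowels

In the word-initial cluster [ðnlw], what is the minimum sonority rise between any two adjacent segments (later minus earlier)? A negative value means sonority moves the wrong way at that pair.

/ð/ is a voiced fricative (sonority 4).
/n/ is a nasal (sonority 5).
/l/ is a lateral (sonority 6).
/w/ is a semivowel (sonority 8).
/ð/→/n/: change +1.
/n/→/l/: change +1.
/l/→/w/: change +2.
Minimum = 1.

1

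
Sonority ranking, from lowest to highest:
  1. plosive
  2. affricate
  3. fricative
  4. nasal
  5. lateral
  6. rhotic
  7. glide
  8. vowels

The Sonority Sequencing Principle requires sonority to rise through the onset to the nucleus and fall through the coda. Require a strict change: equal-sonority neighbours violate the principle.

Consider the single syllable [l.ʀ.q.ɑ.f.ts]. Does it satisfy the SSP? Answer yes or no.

no

Onset: /l/ is a lateral (sonority 5), /ʀ/ is a rhotic (sonority 6), /q/ is a plosive (sonority 1); then the nucleus /ɑ/ (sonority 8).
Onset profile 5-6-1-8 — does not strictly rise throughout.
Coda: /f/ is a fricative (sonority 3), /ts/ is an affricate (sonority 2).
Coda profile 8-3-2 — falls from the nucleus.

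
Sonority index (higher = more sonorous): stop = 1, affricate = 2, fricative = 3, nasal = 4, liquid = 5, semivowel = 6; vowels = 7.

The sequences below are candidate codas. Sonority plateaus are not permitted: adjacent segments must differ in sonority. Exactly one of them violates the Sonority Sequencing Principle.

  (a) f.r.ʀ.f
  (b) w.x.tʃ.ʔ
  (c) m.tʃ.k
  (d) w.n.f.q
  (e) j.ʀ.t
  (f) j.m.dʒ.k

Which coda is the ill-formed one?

a

(a) 3-5-5-3 → violates
(b) 6-3-2-1 → obeys
(c) 4-2-1 → obeys
(d) 6-4-3-1 → obeys
(e) 6-5-1 → obeys
(f) 6-4-2-1 → obeys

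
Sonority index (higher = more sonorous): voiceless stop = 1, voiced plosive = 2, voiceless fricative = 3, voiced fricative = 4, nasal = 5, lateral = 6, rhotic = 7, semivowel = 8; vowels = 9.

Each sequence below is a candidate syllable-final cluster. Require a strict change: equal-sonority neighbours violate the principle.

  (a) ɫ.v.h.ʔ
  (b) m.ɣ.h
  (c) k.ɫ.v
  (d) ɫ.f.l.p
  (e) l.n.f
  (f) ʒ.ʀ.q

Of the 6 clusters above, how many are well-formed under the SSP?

3

(a) 6-4-3-1 → obeys
(b) 5-4-3 → obeys
(c) 1-6-4 → violates
(d) 6-3-6-1 → violates
(e) 6-5-3 → obeys
(f) 4-7-1 → violates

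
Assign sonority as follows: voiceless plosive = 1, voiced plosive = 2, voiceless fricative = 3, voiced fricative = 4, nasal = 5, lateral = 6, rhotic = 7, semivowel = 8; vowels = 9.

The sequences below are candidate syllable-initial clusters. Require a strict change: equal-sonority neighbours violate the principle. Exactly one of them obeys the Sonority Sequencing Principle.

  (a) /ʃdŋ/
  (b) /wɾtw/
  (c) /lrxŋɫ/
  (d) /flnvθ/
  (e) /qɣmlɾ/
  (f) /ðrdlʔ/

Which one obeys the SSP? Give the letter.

e

(a) 3-2-5 → violates
(b) 8-7-1-8 → violates
(c) 6-7-3-5-6 → violates
(d) 3-6-5-4-3 → violates
(e) 1-4-5-6-7 → obeys
(f) 4-7-2-6-1 → violates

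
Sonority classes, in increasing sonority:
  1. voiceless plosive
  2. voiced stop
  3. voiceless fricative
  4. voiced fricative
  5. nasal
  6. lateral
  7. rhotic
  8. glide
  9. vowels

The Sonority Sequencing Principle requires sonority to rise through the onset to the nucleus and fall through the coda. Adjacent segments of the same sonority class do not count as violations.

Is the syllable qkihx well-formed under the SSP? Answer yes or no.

Onset: /q/ is a voiceless plosive (sonority 1), /k/ is a voiceless plosive (sonority 1); then the nucleus /i/ (sonority 9).
Onset profile 1-1-9 — rises to the nucleus.
Coda: /h/ is a voiceless fricative (sonority 3), /x/ is a voiceless fricative (sonority 3).
Coda profile 9-3-3 — falls from the nucleus.

yes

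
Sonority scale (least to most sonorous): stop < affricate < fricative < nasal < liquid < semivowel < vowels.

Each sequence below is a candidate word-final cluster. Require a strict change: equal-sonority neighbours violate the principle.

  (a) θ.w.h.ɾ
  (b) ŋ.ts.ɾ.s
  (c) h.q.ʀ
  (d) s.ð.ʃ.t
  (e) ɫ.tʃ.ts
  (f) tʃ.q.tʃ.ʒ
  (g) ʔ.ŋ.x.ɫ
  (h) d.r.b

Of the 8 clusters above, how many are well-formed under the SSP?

0

(a) 3-6-3-5 → violates
(b) 4-2-5-3 → violates
(c) 3-1-5 → violates
(d) 3-3-3-1 → violates
(e) 5-2-2 → violates
(f) 2-1-2-3 → violates
(g) 1-4-3-5 → violates
(h) 1-5-1 → violates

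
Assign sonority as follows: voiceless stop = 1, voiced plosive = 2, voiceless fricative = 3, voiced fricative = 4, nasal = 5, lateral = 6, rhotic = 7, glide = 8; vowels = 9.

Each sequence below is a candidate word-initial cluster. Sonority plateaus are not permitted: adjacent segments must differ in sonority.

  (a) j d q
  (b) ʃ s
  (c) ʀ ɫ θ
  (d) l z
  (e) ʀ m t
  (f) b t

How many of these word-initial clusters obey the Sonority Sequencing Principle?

(a) j d q: profile 8-2-1 — violates.
(b) ʃ s: profile 3-3 — violates.
(c) ʀ ɫ θ: profile 7-6-3 — violates.
(d) l z: profile 6-4 — violates.
(e) ʀ m t: profile 7-5-1 — violates.
(f) b t: profile 2-1 — violates.

0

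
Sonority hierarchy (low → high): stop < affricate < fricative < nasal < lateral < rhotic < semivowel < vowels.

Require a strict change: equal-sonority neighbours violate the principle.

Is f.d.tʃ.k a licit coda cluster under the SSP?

/f/: fricative = 3.
/d/: stop = 1.
/tʃ/: affricate = 2.
/k/: stop = 1.
The profile is 3-1-2-1. Between /d/ (1) and /tʃ/ (2) sonority does not fall, so the cluster violates the SSP.

no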